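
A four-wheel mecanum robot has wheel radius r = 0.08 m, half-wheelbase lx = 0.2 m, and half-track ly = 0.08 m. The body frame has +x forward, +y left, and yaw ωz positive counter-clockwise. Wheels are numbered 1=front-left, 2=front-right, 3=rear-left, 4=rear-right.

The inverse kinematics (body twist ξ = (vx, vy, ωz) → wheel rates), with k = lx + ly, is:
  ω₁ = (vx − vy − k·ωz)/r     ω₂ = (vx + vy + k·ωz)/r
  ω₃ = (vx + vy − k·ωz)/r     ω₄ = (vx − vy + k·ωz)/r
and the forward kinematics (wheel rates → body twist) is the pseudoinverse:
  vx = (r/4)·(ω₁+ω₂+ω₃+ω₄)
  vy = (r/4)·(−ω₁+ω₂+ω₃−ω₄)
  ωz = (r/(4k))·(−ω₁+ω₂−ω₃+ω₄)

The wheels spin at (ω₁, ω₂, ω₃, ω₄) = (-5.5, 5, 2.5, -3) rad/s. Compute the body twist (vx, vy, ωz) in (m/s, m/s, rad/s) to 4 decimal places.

(-0.0200, 0.3200, 0.3571)

k = lx + ly = 0.2 + 0.08 = 0.2800
ω₁+ω₂+ω₃+ω₄ = -1.0000  →  vx = (0.08/4)·-1.0000 = -0.0200
−ω₁+ω₂+ω₃−ω₄ = 16.0000  →  vy = (0.08/4)·16.0000 = 0.3200
−ω₁+ω₂−ω₃+ω₄ = 5.0000  →  ωz = (0.08/1.1200)·5.0000 = 0.3571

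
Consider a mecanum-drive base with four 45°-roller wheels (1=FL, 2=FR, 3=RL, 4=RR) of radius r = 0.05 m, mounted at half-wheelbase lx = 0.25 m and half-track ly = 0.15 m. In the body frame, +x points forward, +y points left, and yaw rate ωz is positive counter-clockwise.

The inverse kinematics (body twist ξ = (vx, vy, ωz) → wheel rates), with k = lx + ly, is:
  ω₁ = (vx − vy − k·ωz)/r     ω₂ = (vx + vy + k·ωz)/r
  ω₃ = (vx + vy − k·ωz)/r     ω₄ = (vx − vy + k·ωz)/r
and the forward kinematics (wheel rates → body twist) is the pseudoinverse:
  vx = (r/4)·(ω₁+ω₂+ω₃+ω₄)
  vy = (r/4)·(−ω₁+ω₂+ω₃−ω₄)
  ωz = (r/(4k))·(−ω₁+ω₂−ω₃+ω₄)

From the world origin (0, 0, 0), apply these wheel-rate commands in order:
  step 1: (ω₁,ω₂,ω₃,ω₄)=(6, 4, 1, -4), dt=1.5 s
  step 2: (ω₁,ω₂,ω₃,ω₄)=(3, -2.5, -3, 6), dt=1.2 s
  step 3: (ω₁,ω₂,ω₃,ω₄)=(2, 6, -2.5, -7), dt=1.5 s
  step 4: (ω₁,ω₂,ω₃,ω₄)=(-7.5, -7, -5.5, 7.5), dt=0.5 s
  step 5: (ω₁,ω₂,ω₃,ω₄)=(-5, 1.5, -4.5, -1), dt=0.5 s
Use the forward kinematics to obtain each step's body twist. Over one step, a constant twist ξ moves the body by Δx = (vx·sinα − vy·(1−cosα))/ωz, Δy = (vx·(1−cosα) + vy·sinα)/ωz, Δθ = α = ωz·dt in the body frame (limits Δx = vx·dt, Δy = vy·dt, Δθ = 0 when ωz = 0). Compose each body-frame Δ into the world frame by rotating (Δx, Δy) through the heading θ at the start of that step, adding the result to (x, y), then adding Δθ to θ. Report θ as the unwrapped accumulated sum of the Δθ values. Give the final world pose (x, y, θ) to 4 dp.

(-0.0059, -0.0816, 0.1469)

step 1: ξ=(vx,vy,ωz)=(0.0875, 0.0375, -0.2188), dt=1.5 → body Δ=(0.1381, 0.0339, -0.3281) → world pose (0.1381, 0.0339, -0.3281)
step 2: ξ=(vx,vy,ωz)=(0.0438, -0.1813, 0.1094), dt=1.2 → body Δ=(0.0666, -0.2134, 0.1313) → world pose (0.1323, -0.1896, -0.1969)
step 3: ξ=(vx,vy,ωz)=(-0.0187, 0.1063, -0.0156), dt=1.5 → body Δ=(-0.0263, 0.1597, -0.0234) → world pose (0.1378, -0.0279, -0.2203)
step 4: ξ=(vx,vy,ωz)=(-0.1562, -0.1562, 0.4219), dt=0.5 → body Δ=(-0.0693, -0.0858, 0.2109) → world pose (0.0514, -0.0964, -0.0094)
step 5: ξ=(vx,vy,ωz)=(-0.1125, 0.0375, 0.3125), dt=0.5 → body Δ=(-0.0575, 0.0143, 0.1562) → world pose (-0.0059, -0.0816, 0.1469)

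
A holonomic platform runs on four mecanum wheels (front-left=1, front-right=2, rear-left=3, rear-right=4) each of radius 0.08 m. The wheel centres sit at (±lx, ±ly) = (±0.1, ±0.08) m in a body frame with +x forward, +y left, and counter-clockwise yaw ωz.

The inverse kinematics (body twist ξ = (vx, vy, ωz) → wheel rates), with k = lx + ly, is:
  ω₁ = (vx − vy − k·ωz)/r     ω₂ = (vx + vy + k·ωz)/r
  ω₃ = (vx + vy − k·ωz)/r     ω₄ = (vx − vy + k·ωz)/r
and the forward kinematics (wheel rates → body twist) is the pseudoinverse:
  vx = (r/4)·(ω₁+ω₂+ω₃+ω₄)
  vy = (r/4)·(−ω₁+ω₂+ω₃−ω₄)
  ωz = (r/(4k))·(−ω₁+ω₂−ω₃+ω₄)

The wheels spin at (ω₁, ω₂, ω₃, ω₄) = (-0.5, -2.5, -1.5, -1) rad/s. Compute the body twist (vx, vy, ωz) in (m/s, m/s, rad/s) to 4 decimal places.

(-0.1100, -0.0500, -0.1667)

k = lx + ly = 0.1 + 0.08 = 0.1800
ω₁+ω₂+ω₃+ω₄ = -5.5000  →  vx = (0.08/4)·-5.5000 = -0.1100
−ω₁+ω₂+ω₃−ω₄ = -2.5000  →  vy = (0.08/4)·-2.5000 = -0.0500
−ω₁+ω₂−ω₃+ω₄ = -1.5000  →  ωz = (0.08/0.7200)·-1.5000 = -0.1667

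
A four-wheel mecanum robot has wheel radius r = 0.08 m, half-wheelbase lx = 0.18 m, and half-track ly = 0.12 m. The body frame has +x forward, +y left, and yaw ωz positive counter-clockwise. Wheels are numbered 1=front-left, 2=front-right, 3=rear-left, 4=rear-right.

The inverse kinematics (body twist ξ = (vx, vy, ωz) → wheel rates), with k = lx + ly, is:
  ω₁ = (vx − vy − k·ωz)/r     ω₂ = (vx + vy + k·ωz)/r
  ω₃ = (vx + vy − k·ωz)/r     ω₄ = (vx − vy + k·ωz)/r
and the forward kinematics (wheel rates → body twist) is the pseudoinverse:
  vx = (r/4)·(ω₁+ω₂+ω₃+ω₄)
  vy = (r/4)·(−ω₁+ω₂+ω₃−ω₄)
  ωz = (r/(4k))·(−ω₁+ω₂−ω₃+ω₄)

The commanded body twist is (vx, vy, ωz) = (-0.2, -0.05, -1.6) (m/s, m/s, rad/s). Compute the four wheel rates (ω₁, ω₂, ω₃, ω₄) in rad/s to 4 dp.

(4.1250, -9.1250, 2.8750, -7.8750)

k = lx + ly = 0.18 + 0.12 = 0.3000;  k·ωz = 0.3000·-1.6 = -0.4800
ω₁ (FL) = (vx − vy − k·ωz)/r = 0.3300/0.08 = 4.1250
ω₂ (FR) = (vx + vy + k·ωz)/r = -0.7300/0.08 = -9.1250
ω₃ (RL) = (vx + vy − k·ωz)/r = 0.2300/0.08 = 2.8750
ω₄ (RR) = (vx − vy + k·ωz)/r = -0.6300/0.08 = -7.8750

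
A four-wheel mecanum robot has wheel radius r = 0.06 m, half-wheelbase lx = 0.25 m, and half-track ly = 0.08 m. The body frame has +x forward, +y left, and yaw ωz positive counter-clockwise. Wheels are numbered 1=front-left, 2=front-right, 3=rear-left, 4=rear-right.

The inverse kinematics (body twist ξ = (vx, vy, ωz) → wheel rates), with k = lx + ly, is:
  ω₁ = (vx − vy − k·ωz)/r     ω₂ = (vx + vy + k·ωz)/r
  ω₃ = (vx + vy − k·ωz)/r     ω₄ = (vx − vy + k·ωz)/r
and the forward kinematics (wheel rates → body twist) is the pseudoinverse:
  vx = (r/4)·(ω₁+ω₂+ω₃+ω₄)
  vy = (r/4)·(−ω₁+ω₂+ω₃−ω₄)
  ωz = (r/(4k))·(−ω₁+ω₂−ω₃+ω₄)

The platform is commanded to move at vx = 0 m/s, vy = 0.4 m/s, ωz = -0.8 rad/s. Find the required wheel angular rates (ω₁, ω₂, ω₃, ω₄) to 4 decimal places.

k = lx + ly = 0.25 + 0.08 = 0.3300;  k·ωz = 0.3300·-0.8 = -0.2640
ω₁ (FL) = (vx − vy − k·ωz)/r = -0.1360/0.06 = -2.2667
ω₂ (FR) = (vx + vy + k·ωz)/r = 0.1360/0.06 = 2.2667
ω₃ (RL) = (vx + vy − k·ωz)/r = 0.6640/0.06 = 11.0667
ω₄ (RR) = (vx − vy + k·ωz)/r = -0.6640/0.06 = -11.0667

(-2.2667, 2.2667, 11.0667, -11.0667)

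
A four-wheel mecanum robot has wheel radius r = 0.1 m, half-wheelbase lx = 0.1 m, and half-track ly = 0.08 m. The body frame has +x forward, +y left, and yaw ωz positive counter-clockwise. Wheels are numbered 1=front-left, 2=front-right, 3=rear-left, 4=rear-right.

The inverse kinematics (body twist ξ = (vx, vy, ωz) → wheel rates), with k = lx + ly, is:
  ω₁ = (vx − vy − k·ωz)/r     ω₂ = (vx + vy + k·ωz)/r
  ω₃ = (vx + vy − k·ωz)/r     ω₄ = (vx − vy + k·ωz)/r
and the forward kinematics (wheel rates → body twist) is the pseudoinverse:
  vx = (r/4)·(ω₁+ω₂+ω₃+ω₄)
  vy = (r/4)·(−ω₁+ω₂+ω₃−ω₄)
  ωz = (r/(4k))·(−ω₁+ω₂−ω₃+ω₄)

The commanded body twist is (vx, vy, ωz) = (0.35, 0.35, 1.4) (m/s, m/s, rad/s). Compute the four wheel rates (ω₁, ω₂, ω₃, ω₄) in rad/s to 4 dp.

(-2.5200, 9.5200, 4.4800, 2.5200)

k = lx + ly = 0.1 + 0.08 = 0.1800;  k·ωz = 0.1800·1.4 = 0.2520
ω₁ (FL) = (vx − vy − k·ωz)/r = -0.2520/0.1 = -2.5200
ω₂ (FR) = (vx + vy + k·ωz)/r = 0.9520/0.1 = 9.5200
ω₃ (RL) = (vx + vy − k·ωz)/r = 0.4480/0.1 = 4.4800
ω₄ (RR) = (vx − vy + k·ωz)/r = 0.2520/0.1 = 2.5200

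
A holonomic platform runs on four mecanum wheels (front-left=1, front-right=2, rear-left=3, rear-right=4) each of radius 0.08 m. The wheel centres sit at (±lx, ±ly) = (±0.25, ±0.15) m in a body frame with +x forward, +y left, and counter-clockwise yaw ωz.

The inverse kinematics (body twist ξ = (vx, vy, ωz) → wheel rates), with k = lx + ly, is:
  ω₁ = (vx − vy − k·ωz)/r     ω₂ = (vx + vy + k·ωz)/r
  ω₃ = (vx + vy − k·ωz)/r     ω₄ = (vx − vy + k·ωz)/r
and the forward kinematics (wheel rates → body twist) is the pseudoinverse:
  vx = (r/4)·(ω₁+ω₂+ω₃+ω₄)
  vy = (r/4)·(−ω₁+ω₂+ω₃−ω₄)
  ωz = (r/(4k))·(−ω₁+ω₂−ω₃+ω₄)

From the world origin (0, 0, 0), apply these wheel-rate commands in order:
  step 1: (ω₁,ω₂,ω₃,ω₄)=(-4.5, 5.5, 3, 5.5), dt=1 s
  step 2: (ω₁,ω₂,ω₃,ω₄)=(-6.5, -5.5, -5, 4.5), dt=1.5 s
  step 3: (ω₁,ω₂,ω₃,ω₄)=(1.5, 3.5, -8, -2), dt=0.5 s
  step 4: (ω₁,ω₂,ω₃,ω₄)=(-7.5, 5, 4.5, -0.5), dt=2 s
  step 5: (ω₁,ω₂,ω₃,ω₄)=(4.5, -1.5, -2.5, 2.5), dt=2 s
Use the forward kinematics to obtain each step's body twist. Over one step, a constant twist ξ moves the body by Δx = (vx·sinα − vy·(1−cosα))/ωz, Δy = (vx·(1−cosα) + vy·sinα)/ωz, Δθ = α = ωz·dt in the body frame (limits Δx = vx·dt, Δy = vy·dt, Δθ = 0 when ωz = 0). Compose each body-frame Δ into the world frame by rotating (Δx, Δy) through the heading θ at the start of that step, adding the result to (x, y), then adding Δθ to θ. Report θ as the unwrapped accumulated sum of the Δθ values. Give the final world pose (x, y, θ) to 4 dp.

(-0.2163, -0.1333, 2.2625)

step 1: ξ=(vx,vy,ωz)=(0.1900, 0.1500, 0.6250), dt=1.0 → body Δ=(0.1325, 0.1979, 0.6250) → world pose (0.1325, 0.1979, 0.6250)
step 2: ξ=(vx,vy,ωz)=(-0.2500, -0.1700, 0.5250), dt=1.5 → body Δ=(-0.2421, -0.3696, 0.7875) → world pose (0.1524, -0.2435, 1.4125)
step 3: ξ=(vx,vy,ωz)=(-0.1000, -0.0800, 0.4000), dt=0.5 → body Δ=(-0.0457, -0.0447, 0.2000) → world pose (0.1894, -0.2957, 1.6125)
step 4: ξ=(vx,vy,ωz)=(0.0300, 0.3500, 0.3750), dt=2.0 → body Δ=(-0.1959, 0.6577, 0.7500) → world pose (-0.4595, -0.5188, 2.3625)
step 5: ξ=(vx,vy,ωz)=(0.0600, -0.2200, -0.0500), dt=2.0 → body Δ=(0.0978, -0.4453, -0.1000) → world pose (-0.2163, -0.1333, 2.2625)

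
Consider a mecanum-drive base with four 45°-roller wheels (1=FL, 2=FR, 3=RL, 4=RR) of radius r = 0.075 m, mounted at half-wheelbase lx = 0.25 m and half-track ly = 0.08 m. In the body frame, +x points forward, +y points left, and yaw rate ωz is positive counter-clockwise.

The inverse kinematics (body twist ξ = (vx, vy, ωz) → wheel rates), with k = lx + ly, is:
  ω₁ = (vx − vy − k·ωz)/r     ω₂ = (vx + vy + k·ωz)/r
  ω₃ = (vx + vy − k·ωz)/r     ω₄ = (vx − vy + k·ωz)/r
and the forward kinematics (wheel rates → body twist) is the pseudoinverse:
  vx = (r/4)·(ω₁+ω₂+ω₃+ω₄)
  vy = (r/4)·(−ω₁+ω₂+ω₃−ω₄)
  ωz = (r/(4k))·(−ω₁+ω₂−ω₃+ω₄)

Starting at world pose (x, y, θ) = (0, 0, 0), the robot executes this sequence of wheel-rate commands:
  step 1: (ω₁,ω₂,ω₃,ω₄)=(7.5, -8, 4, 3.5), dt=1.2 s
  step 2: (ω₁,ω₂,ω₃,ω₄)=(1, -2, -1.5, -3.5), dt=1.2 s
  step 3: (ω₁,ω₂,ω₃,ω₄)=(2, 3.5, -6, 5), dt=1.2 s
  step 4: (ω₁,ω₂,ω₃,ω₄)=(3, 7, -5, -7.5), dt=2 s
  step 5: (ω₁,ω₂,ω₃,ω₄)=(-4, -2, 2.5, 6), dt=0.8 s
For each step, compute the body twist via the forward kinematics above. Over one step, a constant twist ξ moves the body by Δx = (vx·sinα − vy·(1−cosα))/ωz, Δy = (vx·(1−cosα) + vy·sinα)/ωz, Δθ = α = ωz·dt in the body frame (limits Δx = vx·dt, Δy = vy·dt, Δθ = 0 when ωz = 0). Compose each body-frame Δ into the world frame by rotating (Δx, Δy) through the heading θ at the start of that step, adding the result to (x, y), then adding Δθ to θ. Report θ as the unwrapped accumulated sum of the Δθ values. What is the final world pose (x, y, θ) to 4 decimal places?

step 1: ξ=(vx,vy,ωz)=(0.1313, -0.2812, -0.9091), dt=1.2 → body Δ=(-0.0385, -0.3522, -1.0909) → world pose (-0.0385, -0.3522, -1.0909)
step 2: ξ=(vx,vy,ωz)=(-0.1125, -0.0187, -0.2841), dt=1.2 → body Δ=(-0.1362, 0.0007, -0.3409) → world pose (-0.1007, -0.2310, -1.4318)
step 3: ξ=(vx,vy,ωz)=(0.0844, -0.1781, 0.7102), dt=1.2 → body Δ=(0.1751, -0.1482, 0.8523) → world pose (-0.2232, -0.4250, -0.5795)
step 4: ξ=(vx,vy,ωz)=(-0.0469, 0.1219, 0.0852), dt=2.0 → body Δ=(-0.1140, 0.2346, 0.1705) → world pose (-0.1901, -0.1662, -0.4091)
step 5: ξ=(vx,vy,ωz)=(0.0469, -0.0281, 0.3125), dt=0.8 → body Δ=(0.0399, -0.0176, 0.2500) → world pose (-0.1605, -0.1983, -0.1591)

(-0.1605, -0.1983, -0.1591)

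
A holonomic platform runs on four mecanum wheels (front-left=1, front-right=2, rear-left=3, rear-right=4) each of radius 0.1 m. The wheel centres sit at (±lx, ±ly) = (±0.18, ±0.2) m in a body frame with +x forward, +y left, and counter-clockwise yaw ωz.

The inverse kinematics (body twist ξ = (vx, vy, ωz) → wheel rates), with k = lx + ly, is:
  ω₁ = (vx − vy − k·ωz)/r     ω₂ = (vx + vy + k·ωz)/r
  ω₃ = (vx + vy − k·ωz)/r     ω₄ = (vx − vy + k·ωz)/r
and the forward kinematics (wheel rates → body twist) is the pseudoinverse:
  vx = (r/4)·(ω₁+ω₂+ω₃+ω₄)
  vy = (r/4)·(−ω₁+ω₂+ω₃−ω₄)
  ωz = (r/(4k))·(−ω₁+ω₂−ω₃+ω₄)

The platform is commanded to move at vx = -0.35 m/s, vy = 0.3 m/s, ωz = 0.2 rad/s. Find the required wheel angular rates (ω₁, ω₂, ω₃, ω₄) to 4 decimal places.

(-7.2600, 0.2600, -1.2600, -5.7400)

k = lx + ly = 0.18 + 0.2 = 0.3800;  k·ωz = 0.3800·0.2 = 0.0760
ω₁ (FL) = (vx − vy − k·ωz)/r = -0.7260/0.1 = -7.2600
ω₂ (FR) = (vx + vy + k·ωz)/r = 0.0260/0.1 = 0.2600
ω₃ (RL) = (vx + vy − k·ωz)/r = -0.1260/0.1 = -1.2600
ω₄ (RR) = (vx − vy + k·ωz)/r = -0.5740/0.1 = -5.7400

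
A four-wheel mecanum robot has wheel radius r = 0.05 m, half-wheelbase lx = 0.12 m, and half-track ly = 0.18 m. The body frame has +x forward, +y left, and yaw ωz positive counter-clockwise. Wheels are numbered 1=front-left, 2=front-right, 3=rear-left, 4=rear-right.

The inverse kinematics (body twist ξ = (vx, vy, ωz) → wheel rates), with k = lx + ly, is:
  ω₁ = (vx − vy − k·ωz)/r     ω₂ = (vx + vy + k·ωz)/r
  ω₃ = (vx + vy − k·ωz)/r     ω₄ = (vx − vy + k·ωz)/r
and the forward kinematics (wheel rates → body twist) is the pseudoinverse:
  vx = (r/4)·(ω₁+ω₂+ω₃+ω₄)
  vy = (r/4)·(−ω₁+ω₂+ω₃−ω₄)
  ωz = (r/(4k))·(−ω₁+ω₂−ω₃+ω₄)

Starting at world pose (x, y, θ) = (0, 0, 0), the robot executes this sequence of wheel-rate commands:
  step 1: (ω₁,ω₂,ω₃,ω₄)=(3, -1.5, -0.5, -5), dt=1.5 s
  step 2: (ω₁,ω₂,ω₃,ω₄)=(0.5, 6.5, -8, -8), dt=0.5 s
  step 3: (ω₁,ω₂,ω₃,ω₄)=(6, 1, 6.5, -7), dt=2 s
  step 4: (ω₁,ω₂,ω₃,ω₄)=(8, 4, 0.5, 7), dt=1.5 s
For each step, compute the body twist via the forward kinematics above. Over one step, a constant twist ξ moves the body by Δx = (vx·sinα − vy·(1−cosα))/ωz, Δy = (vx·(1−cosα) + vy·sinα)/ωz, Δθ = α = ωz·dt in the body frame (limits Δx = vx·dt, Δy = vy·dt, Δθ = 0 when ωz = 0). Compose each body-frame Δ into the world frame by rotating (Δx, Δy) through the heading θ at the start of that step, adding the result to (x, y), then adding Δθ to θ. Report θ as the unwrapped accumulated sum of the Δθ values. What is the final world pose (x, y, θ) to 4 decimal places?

step 1: ξ=(vx,vy,ωz)=(-0.0500, 0.0000, -0.3750), dt=1.5 → body Δ=(-0.0711, 0.0205, -0.5625) → world pose (-0.0711, 0.0205, -0.5625)
step 2: ξ=(vx,vy,ωz)=(-0.1125, 0.0750, 0.2500), dt=0.5 → body Δ=(-0.0584, 0.0339, 0.1250) → world pose (-0.1025, 0.0804, -0.4375)
step 3: ξ=(vx,vy,ωz)=(0.0813, 0.1062, -0.7708), dt=2.0 → body Δ=(0.2392, 0.0354, -1.5417) → world pose (0.1292, 0.0112, -1.9792)
step 4: ξ=(vx,vy,ωz)=(0.2438, -0.1313, 0.1042), dt=1.5 → body Δ=(0.3795, -0.1676, 0.1562) → world pose (-0.1753, -0.2706, -1.8229)

(-0.1753, -0.2706, -1.8229)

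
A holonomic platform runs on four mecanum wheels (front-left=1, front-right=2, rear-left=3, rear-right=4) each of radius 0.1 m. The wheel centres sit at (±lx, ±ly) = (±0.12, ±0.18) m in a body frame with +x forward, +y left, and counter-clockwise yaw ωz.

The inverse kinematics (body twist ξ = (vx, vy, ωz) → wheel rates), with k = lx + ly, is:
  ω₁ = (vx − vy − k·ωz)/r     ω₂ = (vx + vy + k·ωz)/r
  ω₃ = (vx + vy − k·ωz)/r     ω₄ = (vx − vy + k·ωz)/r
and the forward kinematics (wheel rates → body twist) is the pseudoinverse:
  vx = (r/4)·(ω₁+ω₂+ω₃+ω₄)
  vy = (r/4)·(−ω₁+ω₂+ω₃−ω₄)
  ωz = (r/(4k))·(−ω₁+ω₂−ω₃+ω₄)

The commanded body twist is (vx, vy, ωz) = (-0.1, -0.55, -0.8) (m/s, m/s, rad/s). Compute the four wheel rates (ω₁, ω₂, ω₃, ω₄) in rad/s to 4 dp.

k = lx + ly = 0.12 + 0.18 = 0.3000;  k·ωz = 0.3000·-0.8 = -0.2400
ω₁ (FL) = (vx − vy − k·ωz)/r = 0.6900/0.1 = 6.9000
ω₂ (FR) = (vx + vy + k·ωz)/r = -0.8900/0.1 = -8.9000
ω₃ (RL) = (vx + vy − k·ωz)/r = -0.4100/0.1 = -4.1000
ω₄ (RR) = (vx − vy + k·ωz)/r = 0.2100/0.1 = 2.1000

(6.9000, -8.9000, -4.1000, 2.1000)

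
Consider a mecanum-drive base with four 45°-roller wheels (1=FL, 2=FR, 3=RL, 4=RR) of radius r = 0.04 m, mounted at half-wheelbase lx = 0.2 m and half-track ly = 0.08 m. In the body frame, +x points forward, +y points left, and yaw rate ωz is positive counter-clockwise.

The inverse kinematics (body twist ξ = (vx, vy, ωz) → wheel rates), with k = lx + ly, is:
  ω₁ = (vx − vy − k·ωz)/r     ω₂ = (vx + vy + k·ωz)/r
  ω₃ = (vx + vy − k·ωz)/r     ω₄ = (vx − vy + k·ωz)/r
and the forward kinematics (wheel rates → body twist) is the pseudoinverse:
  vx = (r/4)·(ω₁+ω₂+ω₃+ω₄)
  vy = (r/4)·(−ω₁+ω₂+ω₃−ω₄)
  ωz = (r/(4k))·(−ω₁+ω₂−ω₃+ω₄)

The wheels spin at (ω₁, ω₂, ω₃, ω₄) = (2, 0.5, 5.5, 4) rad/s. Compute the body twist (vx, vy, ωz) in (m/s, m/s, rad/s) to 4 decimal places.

k = lx + ly = 0.2 + 0.08 = 0.2800
ω₁+ω₂+ω₃+ω₄ = 12.0000  →  vx = (0.04/4)·12.0000 = 0.1200
−ω₁+ω₂+ω₃−ω₄ = 0.0000  →  vy = (0.04/4)·0.0000 = 0.0000
−ω₁+ω₂−ω₃+ω₄ = -3.0000  →  ωz = (0.04/1.1200)·-3.0000 = -0.1071

(0.1200, 0.0000, -0.1071)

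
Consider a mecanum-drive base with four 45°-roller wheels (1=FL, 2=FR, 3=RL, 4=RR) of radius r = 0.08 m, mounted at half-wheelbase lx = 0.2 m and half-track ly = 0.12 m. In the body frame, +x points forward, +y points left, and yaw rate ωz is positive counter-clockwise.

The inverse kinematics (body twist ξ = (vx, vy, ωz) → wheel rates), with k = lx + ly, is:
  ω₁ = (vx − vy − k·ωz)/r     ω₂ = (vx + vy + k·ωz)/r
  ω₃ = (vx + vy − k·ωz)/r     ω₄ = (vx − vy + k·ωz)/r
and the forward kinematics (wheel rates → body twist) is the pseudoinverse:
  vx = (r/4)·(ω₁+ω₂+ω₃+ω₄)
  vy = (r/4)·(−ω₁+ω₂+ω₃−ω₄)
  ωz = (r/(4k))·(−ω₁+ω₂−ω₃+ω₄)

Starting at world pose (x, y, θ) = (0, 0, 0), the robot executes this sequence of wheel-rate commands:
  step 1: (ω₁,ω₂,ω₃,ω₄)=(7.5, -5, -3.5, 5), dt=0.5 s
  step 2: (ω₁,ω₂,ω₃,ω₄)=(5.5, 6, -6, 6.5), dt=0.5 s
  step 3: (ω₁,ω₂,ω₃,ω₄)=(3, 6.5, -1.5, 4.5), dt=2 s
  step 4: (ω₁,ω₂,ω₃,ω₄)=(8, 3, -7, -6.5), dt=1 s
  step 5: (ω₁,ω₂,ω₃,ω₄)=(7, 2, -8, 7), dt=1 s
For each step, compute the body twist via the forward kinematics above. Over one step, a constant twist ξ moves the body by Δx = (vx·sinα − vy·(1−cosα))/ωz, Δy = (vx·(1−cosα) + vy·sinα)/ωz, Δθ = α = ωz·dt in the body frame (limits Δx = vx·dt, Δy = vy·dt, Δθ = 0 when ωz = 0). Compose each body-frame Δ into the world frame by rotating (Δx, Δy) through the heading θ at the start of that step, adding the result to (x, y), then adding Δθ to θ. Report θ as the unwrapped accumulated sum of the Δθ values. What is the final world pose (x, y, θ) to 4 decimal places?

step 1: ξ=(vx,vy,ωz)=(0.0800, -0.4200, -0.2500), dt=0.5 → body Δ=(0.0268, -0.2120, -0.1250) → world pose (0.0268, -0.2120, -0.1250)
step 2: ξ=(vx,vy,ωz)=(0.2400, -0.2400, 0.8125), dt=0.5 → body Δ=(0.1408, -0.0927, 0.4062) → world pose (0.1549, -0.3215, 0.2812)
step 3: ξ=(vx,vy,ωz)=(0.2500, -0.0500, 0.5938), dt=2.0 → body Δ=(0.4432, 0.1855, 1.1875) → world pose (0.5292, -0.0202, 1.4688)
step 4: ξ=(vx,vy,ωz)=(-0.0500, -0.1100, -0.2812), dt=1.0 → body Δ=(-0.0647, -0.1016, -0.2812) → world pose (0.6237, -0.0950, 1.1875)
step 5: ξ=(vx,vy,ωz)=(0.1600, -0.4000, 0.6250), dt=1.0 → body Δ=(0.2708, -0.3261, 0.6250) → world pose (1.0273, 0.0342, 1.8125)

(1.0273, 0.0342, 1.8125)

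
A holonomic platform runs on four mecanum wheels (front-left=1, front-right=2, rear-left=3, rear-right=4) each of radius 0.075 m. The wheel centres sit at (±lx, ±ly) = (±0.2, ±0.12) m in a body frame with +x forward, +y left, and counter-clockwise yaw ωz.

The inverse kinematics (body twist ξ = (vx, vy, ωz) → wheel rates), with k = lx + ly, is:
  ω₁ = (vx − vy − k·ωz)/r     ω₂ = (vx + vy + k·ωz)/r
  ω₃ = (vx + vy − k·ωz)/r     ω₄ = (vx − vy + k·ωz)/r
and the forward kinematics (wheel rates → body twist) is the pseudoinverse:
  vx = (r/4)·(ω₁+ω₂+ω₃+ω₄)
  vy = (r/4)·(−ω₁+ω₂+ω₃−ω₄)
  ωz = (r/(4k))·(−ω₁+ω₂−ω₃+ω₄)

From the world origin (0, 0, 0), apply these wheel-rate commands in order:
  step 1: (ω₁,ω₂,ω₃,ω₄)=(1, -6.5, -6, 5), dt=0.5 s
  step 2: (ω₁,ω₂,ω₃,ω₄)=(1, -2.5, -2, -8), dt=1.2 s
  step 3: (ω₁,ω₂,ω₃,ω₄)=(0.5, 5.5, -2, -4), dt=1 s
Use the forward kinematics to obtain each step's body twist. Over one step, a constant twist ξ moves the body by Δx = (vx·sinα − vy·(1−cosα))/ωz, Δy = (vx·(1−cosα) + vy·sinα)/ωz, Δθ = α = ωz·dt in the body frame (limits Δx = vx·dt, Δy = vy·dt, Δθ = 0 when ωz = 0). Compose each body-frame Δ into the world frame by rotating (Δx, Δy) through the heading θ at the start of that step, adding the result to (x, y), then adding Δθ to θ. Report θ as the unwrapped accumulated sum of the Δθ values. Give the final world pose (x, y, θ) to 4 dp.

step 1: ξ=(vx,vy,ωz)=(-0.1219, -0.3469, 0.2051), dt=0.5 → body Δ=(-0.0519, -0.1763, 0.1025) → world pose (-0.0519, -0.1763, 0.1025)
step 2: ξ=(vx,vy,ωz)=(-0.2156, 0.0469, -0.5566), dt=1.2 → body Δ=(-0.2218, 0.1354, -0.6680) → world pose (-0.2865, -0.0643, -0.5654)
step 3: ξ=(vx,vy,ωz)=(0.0000, 0.1313, 0.1758), dt=1.0 → body Δ=(-0.0115, 0.1306, 0.1758) → world pose (-0.2262, 0.0522, -0.3896)

(-0.2262, 0.0522, -0.3896)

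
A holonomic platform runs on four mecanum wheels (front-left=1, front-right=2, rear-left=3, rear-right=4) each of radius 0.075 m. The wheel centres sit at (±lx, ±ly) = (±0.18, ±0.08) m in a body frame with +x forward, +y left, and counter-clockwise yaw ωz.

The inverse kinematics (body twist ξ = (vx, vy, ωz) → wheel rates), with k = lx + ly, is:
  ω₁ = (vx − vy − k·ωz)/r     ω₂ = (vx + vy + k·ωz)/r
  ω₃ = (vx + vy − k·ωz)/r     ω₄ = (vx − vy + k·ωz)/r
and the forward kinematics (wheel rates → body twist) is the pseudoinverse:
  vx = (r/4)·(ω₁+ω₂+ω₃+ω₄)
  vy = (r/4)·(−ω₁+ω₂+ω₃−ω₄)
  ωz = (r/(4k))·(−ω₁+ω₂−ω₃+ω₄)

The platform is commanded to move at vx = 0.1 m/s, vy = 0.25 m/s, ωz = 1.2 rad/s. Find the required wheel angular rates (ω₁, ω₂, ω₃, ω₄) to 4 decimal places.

(-6.1600, 8.8267, 0.5067, 2.1600)

k = lx + ly = 0.18 + 0.08 = 0.2600;  k·ωz = 0.2600·1.2 = 0.3120
ω₁ (FL) = (vx − vy − k·ωz)/r = -0.4620/0.075 = -6.1600
ω₂ (FR) = (vx + vy + k·ωz)/r = 0.6620/0.075 = 8.8267
ω₃ (RL) = (vx + vy − k·ωz)/r = 0.0380/0.075 = 0.5067
ω₄ (RR) = (vx − vy + k·ωz)/r = 0.1620/0.075 = 2.1600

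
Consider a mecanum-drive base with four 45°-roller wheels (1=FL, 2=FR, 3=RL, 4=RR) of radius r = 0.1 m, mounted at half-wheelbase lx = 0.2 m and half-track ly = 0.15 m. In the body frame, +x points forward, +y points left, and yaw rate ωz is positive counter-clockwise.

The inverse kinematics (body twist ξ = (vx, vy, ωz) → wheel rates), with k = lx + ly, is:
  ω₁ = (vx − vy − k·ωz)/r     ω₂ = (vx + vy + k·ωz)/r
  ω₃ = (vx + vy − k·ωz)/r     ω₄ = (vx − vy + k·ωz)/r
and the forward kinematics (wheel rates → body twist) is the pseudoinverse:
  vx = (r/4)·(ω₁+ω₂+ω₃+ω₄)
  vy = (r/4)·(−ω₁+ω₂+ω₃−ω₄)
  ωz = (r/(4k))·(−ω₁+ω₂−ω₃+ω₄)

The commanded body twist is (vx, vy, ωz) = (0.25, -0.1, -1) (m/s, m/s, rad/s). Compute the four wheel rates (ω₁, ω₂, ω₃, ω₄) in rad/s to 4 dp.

k = lx + ly = 0.2 + 0.15 = 0.3500;  k·ωz = 0.3500·-1 = -0.3500
ω₁ (FL) = (vx − vy − k·ωz)/r = 0.7000/0.1 = 7.0000
ω₂ (FR) = (vx + vy + k·ωz)/r = -0.2000/0.1 = -2.0000
ω₃ (RL) = (vx + vy − k·ωz)/r = 0.5000/0.1 = 5.0000
ω₄ (RR) = (vx − vy + k·ωz)/r = 0.0000/0.1 = 0.0000

(7.0000, -2.0000, 5.0000, 0.0000)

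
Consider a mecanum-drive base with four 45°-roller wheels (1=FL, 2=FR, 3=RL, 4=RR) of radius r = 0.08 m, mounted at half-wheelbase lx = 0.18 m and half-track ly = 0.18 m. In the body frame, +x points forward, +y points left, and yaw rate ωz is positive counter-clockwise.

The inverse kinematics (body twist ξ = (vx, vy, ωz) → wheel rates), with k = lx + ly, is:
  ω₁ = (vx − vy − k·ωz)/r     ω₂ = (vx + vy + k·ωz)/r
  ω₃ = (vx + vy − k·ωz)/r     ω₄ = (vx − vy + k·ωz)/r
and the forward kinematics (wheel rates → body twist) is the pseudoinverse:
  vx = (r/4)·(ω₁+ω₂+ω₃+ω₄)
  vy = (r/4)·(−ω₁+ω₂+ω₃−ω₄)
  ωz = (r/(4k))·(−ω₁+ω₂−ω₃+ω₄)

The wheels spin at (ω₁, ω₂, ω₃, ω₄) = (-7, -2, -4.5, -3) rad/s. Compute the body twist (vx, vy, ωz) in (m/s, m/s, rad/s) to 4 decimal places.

k = lx + ly = 0.18 + 0.18 = 0.3600
ω₁+ω₂+ω₃+ω₄ = -16.5000  →  vx = (0.08/4)·-16.5000 = -0.3300
−ω₁+ω₂+ω₃−ω₄ = 3.5000  →  vy = (0.08/4)·3.5000 = 0.0700
−ω₁+ω₂−ω₃+ω₄ = 6.5000  →  ωz = (0.08/1.4400)·6.5000 = 0.3611

(-0.3300, 0.0700, 0.3611)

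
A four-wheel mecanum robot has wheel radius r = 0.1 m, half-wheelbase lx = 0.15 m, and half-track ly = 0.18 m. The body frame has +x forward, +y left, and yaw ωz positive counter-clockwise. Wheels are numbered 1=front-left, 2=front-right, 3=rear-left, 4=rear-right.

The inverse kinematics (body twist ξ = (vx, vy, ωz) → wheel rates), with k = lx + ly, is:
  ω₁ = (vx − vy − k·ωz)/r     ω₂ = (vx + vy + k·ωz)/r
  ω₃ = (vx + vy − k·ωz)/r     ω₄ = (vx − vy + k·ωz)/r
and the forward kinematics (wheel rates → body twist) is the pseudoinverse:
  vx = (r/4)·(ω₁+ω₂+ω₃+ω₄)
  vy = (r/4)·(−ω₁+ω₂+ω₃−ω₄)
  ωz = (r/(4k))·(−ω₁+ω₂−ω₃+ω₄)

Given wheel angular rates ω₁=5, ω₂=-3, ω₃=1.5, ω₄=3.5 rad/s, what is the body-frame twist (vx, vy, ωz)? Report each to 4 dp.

(0.1750, -0.2500, -0.4545)

k = lx + ly = 0.15 + 0.18 = 0.3300
ω₁+ω₂+ω₃+ω₄ = 7.0000  →  vx = (0.1/4)·7.0000 = 0.1750
−ω₁+ω₂+ω₃−ω₄ = -10.0000  →  vy = (0.1/4)·-10.0000 = -0.2500
−ω₁+ω₂−ω₃+ω₄ = -6.0000  →  ωz = (0.1/1.3200)·-6.0000 = -0.4545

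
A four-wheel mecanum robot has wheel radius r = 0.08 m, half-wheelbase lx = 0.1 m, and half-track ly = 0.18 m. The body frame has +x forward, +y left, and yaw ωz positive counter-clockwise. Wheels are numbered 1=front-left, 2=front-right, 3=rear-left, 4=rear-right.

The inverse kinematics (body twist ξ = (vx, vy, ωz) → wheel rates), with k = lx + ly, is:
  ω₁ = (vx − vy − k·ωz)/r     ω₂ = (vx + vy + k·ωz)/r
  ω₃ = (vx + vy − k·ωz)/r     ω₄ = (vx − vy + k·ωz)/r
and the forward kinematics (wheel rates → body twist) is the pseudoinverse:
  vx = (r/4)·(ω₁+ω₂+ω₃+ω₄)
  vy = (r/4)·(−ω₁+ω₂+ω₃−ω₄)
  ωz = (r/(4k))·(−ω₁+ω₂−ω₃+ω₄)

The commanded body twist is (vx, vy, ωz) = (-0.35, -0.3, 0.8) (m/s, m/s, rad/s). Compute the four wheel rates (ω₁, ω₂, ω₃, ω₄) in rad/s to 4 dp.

(-3.4250, -5.3250, -10.9250, 2.1750)

k = lx + ly = 0.1 + 0.18 = 0.2800;  k·ωz = 0.2800·0.8 = 0.2240
ω₁ (FL) = (vx − vy − k·ωz)/r = -0.2740/0.08 = -3.4250
ω₂ (FR) = (vx + vy + k·ωz)/r = -0.4260/0.08 = -5.3250
ω₃ (RL) = (vx + vy − k·ωz)/r = -0.8740/0.08 = -10.9250
ω₄ (RR) = (vx − vy + k·ωz)/r = 0.1740/0.08 = 2.1750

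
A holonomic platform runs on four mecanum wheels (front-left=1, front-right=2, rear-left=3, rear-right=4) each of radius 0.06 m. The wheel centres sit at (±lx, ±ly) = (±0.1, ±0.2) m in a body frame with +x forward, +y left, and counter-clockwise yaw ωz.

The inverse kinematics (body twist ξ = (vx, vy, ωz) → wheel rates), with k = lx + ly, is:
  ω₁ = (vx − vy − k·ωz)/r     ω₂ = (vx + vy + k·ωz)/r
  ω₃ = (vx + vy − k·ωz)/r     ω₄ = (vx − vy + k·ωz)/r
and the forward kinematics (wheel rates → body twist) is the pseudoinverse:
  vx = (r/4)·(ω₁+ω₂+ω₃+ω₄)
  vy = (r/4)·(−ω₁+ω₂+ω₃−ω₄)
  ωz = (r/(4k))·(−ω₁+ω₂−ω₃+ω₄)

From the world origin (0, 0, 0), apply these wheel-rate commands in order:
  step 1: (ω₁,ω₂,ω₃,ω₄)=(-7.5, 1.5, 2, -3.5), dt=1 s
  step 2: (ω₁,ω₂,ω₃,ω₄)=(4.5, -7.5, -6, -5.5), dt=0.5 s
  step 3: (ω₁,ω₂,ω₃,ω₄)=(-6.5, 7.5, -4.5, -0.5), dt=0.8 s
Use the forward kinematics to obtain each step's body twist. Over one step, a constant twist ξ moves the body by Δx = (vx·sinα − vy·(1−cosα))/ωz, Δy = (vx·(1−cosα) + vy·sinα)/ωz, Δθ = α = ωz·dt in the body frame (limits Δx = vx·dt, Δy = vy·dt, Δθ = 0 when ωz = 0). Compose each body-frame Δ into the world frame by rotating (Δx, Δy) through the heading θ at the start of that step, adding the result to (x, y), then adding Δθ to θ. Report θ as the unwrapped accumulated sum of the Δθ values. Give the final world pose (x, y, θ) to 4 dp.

step 1: ξ=(vx,vy,ωz)=(-0.1125, 0.2175, 0.1750), dt=1.0 → body Δ=(-0.1309, 0.2066, 0.1750) → world pose (-0.1309, 0.2066, 0.1750)
step 2: ξ=(vx,vy,ωz)=(-0.2175, -0.1875, -0.5750), dt=0.5 → body Δ=(-0.1206, -0.0769, -0.2875) → world pose (-0.2363, 0.1098, -0.1125)
step 3: ξ=(vx,vy,ωz)=(-0.0600, 0.1500, 0.9000), dt=0.8 → body Δ=(-0.0853, 0.0934, 0.7200) → world pose (-0.3106, 0.2121, 0.6075)

(-0.3106, 0.2121, 0.6075)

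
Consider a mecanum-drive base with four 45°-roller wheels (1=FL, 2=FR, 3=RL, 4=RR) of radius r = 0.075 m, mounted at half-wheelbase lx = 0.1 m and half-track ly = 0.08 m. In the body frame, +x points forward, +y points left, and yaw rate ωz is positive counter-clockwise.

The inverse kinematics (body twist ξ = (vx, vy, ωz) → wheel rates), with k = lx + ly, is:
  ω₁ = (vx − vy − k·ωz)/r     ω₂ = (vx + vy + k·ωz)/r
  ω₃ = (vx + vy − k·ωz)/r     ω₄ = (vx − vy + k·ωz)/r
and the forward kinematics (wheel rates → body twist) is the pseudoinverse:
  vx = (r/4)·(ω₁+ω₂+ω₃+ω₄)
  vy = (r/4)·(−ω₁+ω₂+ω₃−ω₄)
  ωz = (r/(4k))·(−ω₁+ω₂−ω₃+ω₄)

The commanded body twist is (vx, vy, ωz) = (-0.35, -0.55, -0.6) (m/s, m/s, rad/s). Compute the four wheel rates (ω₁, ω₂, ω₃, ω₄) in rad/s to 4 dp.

k = lx + ly = 0.1 + 0.08 = 0.1800;  k·ωz = 0.1800·-0.6 = -0.1080
ω₁ (FL) = (vx − vy − k·ωz)/r = 0.3080/0.075 = 4.1067
ω₂ (FR) = (vx + vy + k·ωz)/r = -1.0080/0.075 = -13.4400
ω₃ (RL) = (vx + vy − k·ωz)/r = -0.7920/0.075 = -10.5600
ω₄ (RR) = (vx − vy + k·ωz)/r = 0.0920/0.075 = 1.2267

(4.1067, -13.4400, -10.5600, 1.2267)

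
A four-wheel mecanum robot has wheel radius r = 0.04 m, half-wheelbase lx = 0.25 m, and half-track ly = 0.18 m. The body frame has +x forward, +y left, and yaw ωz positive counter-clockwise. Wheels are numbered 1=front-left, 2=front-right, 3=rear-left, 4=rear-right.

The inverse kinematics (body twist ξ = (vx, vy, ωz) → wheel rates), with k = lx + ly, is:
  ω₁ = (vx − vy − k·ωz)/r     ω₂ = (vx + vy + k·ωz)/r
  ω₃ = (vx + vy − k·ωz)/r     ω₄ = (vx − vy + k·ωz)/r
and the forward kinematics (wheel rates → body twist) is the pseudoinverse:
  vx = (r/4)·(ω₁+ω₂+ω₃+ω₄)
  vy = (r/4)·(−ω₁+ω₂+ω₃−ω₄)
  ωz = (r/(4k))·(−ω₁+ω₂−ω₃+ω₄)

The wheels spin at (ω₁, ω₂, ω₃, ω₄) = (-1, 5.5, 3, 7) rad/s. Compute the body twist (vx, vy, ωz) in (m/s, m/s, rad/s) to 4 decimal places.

(0.1450, 0.0250, 0.2442)

k = lx + ly = 0.25 + 0.18 = 0.4300
ω₁+ω₂+ω₃+ω₄ = 14.5000  →  vx = (0.04/4)·14.5000 = 0.1450
−ω₁+ω₂+ω₃−ω₄ = 2.5000  →  vy = (0.04/4)·2.5000 = 0.0250
−ω₁+ω₂−ω₃+ω₄ = 10.5000  →  ωz = (0.04/1.7200)·10.5000 = 0.2442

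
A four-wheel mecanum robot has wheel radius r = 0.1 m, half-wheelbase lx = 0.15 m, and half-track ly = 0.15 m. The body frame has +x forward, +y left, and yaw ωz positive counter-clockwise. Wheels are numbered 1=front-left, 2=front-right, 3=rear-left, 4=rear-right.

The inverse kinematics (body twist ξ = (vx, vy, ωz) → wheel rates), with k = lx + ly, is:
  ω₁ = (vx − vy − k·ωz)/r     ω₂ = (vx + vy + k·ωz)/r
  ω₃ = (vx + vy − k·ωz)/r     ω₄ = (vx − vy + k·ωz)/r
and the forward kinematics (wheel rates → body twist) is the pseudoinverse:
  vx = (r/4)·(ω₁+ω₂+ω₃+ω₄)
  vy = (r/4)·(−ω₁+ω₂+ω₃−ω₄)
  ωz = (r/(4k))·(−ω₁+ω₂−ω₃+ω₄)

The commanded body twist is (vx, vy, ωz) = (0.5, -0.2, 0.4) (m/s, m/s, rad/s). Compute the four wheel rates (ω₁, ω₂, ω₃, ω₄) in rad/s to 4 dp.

(5.8000, 4.2000, 1.8000, 8.2000)

k = lx + ly = 0.15 + 0.15 = 0.3000;  k·ωz = 0.3000·0.4 = 0.1200
ω₁ (FL) = (vx − vy − k·ωz)/r = 0.5800/0.1 = 5.8000
ω₂ (FR) = (vx + vy + k·ωz)/r = 0.4200/0.1 = 4.2000
ω₃ (RL) = (vx + vy − k·ωz)/r = 0.1800/0.1 = 1.8000
ω₄ (RR) = (vx − vy + k·ωz)/r = 0.8200/0.1 = 8.2000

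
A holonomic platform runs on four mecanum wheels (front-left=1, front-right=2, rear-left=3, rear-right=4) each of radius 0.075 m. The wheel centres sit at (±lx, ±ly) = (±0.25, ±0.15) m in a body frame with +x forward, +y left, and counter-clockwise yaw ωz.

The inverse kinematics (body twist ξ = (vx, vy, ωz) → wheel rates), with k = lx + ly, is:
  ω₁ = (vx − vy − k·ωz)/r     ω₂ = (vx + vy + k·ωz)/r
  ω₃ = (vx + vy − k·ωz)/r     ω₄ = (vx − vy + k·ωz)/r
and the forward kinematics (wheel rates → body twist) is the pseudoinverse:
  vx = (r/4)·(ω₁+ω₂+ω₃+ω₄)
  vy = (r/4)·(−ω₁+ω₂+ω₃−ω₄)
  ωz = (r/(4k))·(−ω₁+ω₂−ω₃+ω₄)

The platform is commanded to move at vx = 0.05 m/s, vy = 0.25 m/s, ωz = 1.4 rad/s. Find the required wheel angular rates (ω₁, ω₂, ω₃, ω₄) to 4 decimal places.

k = lx + ly = 0.25 + 0.15 = 0.4000;  k·ωz = 0.4000·1.4 = 0.5600
ω₁ (FL) = (vx − vy − k·ωz)/r = -0.7600/0.075 = -10.1333
ω₂ (FR) = (vx + vy + k·ωz)/r = 0.8600/0.075 = 11.4667
ω₃ (RL) = (vx + vy − k·ωz)/r = -0.2600/0.075 = -3.4667
ω₄ (RR) = (vx − vy + k·ωz)/r = 0.3600/0.075 = 4.8000

(-10.1333, 11.4667, -3.4667, 4.8000)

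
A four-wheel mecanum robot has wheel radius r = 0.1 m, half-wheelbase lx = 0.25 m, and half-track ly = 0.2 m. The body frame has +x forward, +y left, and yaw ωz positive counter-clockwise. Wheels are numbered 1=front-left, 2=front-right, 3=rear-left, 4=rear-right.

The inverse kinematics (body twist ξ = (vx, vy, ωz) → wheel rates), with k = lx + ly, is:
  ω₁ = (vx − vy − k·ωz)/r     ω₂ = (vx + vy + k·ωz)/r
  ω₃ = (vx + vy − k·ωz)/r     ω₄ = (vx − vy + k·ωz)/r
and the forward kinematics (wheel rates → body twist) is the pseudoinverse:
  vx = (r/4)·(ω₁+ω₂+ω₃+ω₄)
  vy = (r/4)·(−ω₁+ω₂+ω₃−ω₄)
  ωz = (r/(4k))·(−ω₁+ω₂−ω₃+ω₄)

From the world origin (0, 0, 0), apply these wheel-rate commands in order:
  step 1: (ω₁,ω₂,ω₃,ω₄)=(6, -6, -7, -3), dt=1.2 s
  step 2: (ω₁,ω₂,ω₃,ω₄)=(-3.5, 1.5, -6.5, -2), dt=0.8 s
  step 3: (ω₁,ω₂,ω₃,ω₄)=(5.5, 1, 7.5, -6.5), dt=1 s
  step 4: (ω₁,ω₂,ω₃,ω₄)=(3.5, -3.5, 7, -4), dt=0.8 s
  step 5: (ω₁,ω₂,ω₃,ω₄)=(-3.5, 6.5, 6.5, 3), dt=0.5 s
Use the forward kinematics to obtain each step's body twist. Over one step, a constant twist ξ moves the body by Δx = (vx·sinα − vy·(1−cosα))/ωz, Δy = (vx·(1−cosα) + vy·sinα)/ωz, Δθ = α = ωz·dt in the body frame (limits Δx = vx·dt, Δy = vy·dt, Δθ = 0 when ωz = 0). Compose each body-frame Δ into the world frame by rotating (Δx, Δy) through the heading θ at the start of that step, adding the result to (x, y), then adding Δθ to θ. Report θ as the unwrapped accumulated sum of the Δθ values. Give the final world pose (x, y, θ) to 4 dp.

(-0.1282, -0.4769, -1.7583)

step 1: ξ=(vx,vy,ωz)=(-0.2500, -0.4000, -0.4444), dt=1.2 → body Δ=(-0.4110, -0.3794, -0.5333) → world pose (-0.4110, -0.3794, -0.5333)
step 2: ξ=(vx,vy,ωz)=(-0.2625, 0.0125, 0.5278), dt=0.8 → body Δ=(-0.2059, -0.0340, 0.4222) → world pose (-0.6055, -0.3040, -0.1111)
step 3: ξ=(vx,vy,ωz)=(0.1875, 0.2375, -1.0278), dt=1.0 → body Δ=(0.2679, 0.1097, -1.0278) → world pose (-0.3272, -0.2247, -1.1389)
step 4: ξ=(vx,vy,ωz)=(0.0750, 0.1000, -1.0000), dt=0.8 → body Δ=(0.0841, 0.0490, -0.8000) → world pose (-0.2475, -0.2806, -1.9389)
step 5: ξ=(vx,vy,ωz)=(0.3125, 0.3375, 0.3611), dt=0.5 → body Δ=(0.1402, 0.1819, 0.1806) → world pose (-0.1282, -0.4769, -1.7583)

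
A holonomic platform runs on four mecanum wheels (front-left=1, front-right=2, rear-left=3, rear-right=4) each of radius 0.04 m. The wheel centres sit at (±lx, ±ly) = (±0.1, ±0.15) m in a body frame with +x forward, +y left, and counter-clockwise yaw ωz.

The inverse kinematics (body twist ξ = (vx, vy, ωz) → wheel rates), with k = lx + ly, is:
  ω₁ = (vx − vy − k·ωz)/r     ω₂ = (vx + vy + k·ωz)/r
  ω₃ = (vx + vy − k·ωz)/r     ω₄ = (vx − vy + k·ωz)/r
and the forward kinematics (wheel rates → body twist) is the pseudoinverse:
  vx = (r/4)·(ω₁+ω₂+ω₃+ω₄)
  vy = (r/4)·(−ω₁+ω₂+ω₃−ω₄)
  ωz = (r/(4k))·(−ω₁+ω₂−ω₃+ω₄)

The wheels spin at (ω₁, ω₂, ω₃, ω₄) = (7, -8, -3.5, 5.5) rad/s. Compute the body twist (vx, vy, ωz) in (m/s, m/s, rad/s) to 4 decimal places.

k = lx + ly = 0.1 + 0.15 = 0.2500
ω₁+ω₂+ω₃+ω₄ = 1.0000  →  vx = (0.04/4)·1.0000 = 0.0100
−ω₁+ω₂+ω₃−ω₄ = -24.0000  →  vy = (0.04/4)·-24.0000 = -0.2400
−ω₁+ω₂−ω₃+ω₄ = -6.0000  →  ωz = (0.04/1.0000)·-6.0000 = -0.2400

(0.0100, -0.2400, -0.2400)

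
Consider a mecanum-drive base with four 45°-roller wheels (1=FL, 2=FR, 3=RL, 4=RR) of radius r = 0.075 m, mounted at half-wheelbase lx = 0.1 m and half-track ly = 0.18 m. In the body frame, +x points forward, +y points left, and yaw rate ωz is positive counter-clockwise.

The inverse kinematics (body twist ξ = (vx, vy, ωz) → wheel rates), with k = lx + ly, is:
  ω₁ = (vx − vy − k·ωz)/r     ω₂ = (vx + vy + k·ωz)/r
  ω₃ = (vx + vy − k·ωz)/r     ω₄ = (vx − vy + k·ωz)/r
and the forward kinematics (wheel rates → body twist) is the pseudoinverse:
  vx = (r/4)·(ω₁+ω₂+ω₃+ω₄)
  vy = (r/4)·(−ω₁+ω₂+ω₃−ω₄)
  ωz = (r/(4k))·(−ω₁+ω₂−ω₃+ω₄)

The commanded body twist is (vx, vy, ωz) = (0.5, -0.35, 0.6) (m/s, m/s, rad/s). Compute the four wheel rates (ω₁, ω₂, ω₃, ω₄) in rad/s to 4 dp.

(9.0933, 4.2400, -0.2400, 13.5733)

k = lx + ly = 0.1 + 0.18 = 0.2800;  k·ωz = 0.2800·0.6 = 0.1680
ω₁ (FL) = (vx − vy − k·ωz)/r = 0.6820/0.075 = 9.0933
ω₂ (FR) = (vx + vy + k·ωz)/r = 0.3180/0.075 = 4.2400
ω₃ (RL) = (vx + vy − k·ωz)/r = -0.0180/0.075 = -0.2400
ω₄ (RR) = (vx − vy + k·ωz)/r = 1.0180/0.075 = 13.5733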